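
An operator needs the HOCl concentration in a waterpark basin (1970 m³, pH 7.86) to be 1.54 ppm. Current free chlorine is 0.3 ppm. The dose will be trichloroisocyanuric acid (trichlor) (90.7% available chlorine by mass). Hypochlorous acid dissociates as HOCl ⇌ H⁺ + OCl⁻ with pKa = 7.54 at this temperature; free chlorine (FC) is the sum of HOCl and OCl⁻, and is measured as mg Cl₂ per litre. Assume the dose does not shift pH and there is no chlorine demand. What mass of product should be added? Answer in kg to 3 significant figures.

9.68 kg

Volume: 1970 m³ = 1,970,000 L.
[OCl⁻]/[HOCl] = 10^(pH − pKa) = 10^(7.86 − 7.54) = 2.089; fraction as HOCl = 1/(1 + 2.089) = 0.3237.
Free chlorine required for 1.54 ppm HOCl: 1.54 / 0.3237 = 4.758 ppm.
FC to add: 4.758 − 0.3 = 4.458 mg/L as Cl₂.
Cl₂ equivalent: 4.458 mg/L × 1,970,000 L = 8781 g.
Product at 90.7% available Cl: 8781 / 0.907 = 9682 g.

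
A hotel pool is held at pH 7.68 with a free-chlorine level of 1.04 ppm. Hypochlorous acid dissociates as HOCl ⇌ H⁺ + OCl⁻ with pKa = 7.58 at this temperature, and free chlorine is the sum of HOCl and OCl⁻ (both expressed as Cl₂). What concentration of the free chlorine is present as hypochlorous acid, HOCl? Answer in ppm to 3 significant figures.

[OCl⁻]/[HOCl] = 10^(pH − pKa) = 10^(7.68 − 7.58) = 10^0.10 = 1.259.
Fraction as HOCl = 1 / (1 + 1.259) = 0.4427.
HOCl = 0.4427 × 1.04 ppm = 0.4604 ppm.

0.460 ppm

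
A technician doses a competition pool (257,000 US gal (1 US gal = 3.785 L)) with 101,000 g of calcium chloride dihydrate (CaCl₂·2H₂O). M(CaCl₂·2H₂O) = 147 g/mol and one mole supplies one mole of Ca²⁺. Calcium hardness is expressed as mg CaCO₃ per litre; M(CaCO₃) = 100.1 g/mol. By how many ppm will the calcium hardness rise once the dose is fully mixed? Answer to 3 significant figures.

70.7 ppm

Volume: 257,000 US gal × 3.785 L/gal = 972,745 L.
Moles of Ca²⁺: 101,000 g ÷ 147 g/mol = 687.1 mol.
As CaCO₃: 687.1 mol × 100.1 g/mol = 68,780 g.
Rise: 68,780 g / 972,745 L × 1000 = 70.7 mg/L.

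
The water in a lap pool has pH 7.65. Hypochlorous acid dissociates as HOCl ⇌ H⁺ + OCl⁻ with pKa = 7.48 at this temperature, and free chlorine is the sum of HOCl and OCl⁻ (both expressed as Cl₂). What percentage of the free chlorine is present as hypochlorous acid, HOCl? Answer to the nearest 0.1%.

40.3%

[OCl⁻]/[HOCl] = 10^(pH − pKa) = 10^(7.65 − 7.48) = 10^0.17 = 1.479.
Fraction as HOCl = 1 / (1 + 1.479) = 0.4034.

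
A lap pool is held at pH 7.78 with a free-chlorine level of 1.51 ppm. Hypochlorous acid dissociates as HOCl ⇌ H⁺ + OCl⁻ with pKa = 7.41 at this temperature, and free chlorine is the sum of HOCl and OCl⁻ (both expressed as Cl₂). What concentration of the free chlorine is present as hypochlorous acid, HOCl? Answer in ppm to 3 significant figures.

0.452 ppm

[OCl⁻]/[HOCl] = 10^(pH − pKa) = 10^(7.78 − 7.41) = 10^0.37 = 2.344.
Fraction as HOCl = 1 / (1 + 2.344) = 0.299.
HOCl = 0.299 × 1.51 ppm = 0.4515 ppm.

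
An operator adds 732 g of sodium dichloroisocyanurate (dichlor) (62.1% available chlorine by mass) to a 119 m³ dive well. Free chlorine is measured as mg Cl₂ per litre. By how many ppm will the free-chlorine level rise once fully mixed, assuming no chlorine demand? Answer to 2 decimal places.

Volume: 119 m³ = 119,000 L.
Available chlorine delivered: 732 g × 0.621 = 454.6 g as Cl₂.
Concentration rise: 454.6 g / 119,000 L = 3.82 mg/L = 3.82 ppm.

3.82 ppm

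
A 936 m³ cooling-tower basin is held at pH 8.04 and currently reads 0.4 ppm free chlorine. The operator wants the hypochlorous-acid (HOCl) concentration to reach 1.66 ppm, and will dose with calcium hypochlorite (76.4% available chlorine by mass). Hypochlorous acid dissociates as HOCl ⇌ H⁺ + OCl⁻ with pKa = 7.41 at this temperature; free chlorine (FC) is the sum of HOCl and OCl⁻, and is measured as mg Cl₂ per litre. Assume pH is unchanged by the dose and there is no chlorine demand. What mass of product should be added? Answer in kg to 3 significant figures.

Volume: 936 m³ = 936,000 L.
[OCl⁻]/[HOCl] = 10^(pH − pKa) = 10^(8.04 − 7.41) = 4.266; fraction as HOCl = 1/(1 + 4.266) = 0.1899.
Free chlorine required for 1.66 ppm HOCl: 1.66 / 0.1899 = 8.741 ppm.
FC to add: 8.741 − 0.4 = 8.341 mg/L as Cl₂.
Cl₂ equivalent: 8.341 mg/L × 936,000 L = 7807 g.
Product at 76.4% available Cl: 7807 / 0.764 = 10,220 g.

10.2 kg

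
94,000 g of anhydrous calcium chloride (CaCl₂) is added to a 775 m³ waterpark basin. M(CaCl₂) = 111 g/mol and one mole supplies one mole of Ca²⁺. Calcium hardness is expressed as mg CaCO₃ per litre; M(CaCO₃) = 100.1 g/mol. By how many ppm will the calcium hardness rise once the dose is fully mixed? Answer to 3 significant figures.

109 ppm

Volume: 775 m³ = 775,000 L.
Moles of Ca²⁺: 94,000 g ÷ 111 g/mol = 846.8 mol.
As CaCO₃: 846.8 mol × 100.1 g/mol = 84,770 g.
Rise: 84,770 g / 775,000 L × 1000 = 109.4 mg/L.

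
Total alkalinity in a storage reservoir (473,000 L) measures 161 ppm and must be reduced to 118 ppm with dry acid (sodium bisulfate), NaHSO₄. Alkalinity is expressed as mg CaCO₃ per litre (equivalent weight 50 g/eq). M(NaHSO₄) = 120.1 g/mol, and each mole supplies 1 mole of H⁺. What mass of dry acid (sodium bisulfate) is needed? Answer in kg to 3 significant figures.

48.9 kg

Alkalinity to neutralize: (161 − 118) = 43 mg/L as CaCO₃ × 473,000 L = 20,340 g as CaCO₃.
Equivalents of H⁺ required: 20,340 ÷ 50 g/eq = 406.8 eq = 406.8 mol NaHSO₄.
Mass of NaHSO₄: 406.8 × 120.1 = 48,850 g.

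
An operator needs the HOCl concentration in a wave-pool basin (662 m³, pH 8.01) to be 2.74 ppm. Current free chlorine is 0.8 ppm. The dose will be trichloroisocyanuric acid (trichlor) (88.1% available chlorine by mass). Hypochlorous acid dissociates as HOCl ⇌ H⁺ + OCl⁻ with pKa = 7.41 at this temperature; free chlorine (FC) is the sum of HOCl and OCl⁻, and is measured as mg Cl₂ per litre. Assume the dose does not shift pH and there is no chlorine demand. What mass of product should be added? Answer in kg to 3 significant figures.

Volume: 662 m³ = 662,000 L.
[OCl⁻]/[HOCl] = 10^(pH − pKa) = 10^(8.01 − 7.41) = 3.981; fraction as HOCl = 1/(1 + 3.981) = 0.2008.
Free chlorine required for 2.74 ppm HOCl: 2.74 / 0.2008 = 13.65 ppm.
FC to add: 13.65 − 0.8 = 12.85 mg/L as Cl₂.
Cl₂ equivalent: 12.85 mg/L × 662,000 L = 8505 g.
Product at 88.1% available Cl: 8505 / 0.881 = 9654 g.

9.65 kg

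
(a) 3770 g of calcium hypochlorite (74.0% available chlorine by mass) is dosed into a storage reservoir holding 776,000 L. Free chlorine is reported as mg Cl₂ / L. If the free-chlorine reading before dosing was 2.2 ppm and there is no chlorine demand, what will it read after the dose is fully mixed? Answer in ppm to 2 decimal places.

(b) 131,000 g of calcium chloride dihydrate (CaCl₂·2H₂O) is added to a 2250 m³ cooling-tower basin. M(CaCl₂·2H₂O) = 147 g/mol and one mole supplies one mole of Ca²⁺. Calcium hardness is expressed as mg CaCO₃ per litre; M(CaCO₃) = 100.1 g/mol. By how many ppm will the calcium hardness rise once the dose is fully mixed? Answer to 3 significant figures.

(a) Available chlorine delivered: 3770 g × 0.74 = 2790 g as Cl₂.
(a) Concentration rise: 2790 g / 776,000 L = 3.595 mg/L = 3.60 ppm.
(a) Final FC: 2.2 + 3.60 = 5.80 ppm.

(b) Volume: 2250 m³ = 2,250,000 L.
(b) Moles of Ca²⁺: 131,000 g ÷ 147 g/mol = 891.2 mol.
(b) As CaCO₃: 891.2 mol × 100.1 g/mol = 89,200 g.
(b) Rise: 89,200 g / 2,250,000 L × 1000 = 39.65 mg/L.

(a) 5.80 ppm; (b) 39.6 ppm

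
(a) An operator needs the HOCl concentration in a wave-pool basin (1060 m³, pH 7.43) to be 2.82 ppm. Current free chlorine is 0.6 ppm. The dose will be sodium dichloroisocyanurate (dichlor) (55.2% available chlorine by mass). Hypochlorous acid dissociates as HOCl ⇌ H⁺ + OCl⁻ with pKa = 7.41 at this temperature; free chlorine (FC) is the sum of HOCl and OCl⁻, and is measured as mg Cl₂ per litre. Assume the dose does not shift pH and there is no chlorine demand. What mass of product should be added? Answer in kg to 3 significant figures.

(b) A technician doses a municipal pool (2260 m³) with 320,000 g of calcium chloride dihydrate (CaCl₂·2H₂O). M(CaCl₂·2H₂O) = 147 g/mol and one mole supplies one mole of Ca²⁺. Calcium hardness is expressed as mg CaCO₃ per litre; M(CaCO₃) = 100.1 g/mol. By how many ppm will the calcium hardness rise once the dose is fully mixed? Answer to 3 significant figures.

(a) 9.93 kg; (b) 96.4 ppm

(a) Volume: 1060 m³ = 1,060,000 L.
(a) [OCl⁻]/[HOCl] = 10^(pH − pKa) = 10^(7.43 − 7.41) = 1.047; fraction as HOCl = 1/(1 + 1.047) = 0.4885.
(a) Free chlorine required for 2.82 ppm HOCl: 2.82 / 0.4885 = 5.773 ppm.
(a) FC to add: 5.773 − 0.6 = 5.173 mg/L as Cl₂.
(a) Cl₂ equivalent: 5.173 mg/L × 1,060,000 L = 5483 g.
(a) Product at 55.2% available Cl: 5483 / 0.552 = 9933 g.

(b) Volume: 2260 m³ = 2,260,000 L.
(b) Moles of Ca²⁺: 320,000 g ÷ 147 g/mol = 2177 mol.
(b) As CaCO₃: 2177 mol × 100.1 g/mol = 217,900 g.
(b) Rise: 217,900 g / 2,260,000 L × 1000 = 96.42 mg/L.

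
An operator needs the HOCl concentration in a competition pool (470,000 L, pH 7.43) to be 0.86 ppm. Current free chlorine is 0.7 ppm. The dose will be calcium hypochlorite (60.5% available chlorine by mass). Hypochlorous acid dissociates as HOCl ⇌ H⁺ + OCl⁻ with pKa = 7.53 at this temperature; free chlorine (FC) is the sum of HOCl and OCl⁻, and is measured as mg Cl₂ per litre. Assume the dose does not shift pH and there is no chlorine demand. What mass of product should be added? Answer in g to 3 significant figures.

655 g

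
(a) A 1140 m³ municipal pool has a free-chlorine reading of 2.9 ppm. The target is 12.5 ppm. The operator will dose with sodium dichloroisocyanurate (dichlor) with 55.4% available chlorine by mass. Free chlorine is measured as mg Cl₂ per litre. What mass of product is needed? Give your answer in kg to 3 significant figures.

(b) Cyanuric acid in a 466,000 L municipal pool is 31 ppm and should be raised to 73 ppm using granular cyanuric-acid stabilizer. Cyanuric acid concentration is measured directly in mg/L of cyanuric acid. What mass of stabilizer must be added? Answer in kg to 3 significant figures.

(a) Volume: 1140 m³ = 1,140,000 L.
(a) Chlorine deficit: 12.5 − 2.9 = 9.6 ppm = 9.6 mg/L as Cl₂.
(a) Cl₂ equivalent needed: 9.6 mg/L × 1,140,000 L = 10,940,000 mg = 10,940 g.
(a) Product at 55.4% available chlorine: 10,940 / 0.554 = 19,750 g.

(b) CYA to add: (73 − 31) = 42 mg/L × 466,000 L = 19,570 g cyanuric acid.

(a) 19.8 kg; (b) 19.6 kg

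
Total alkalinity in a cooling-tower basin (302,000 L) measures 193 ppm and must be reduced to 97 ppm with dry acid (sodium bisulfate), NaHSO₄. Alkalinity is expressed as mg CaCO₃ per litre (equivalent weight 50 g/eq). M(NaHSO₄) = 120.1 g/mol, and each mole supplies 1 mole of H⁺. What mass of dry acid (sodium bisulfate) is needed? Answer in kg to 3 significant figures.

Alkalinity to neutralize: (193 − 97) = 96 mg/L as CaCO₃ × 302,000 L = 28,990 g as CaCO₃.
Equivalents of H⁺ required: 28,990 ÷ 50 g/eq = 579.8 eq = 579.8 mol NaHSO₄.
Mass of NaHSO₄: 579.8 × 120.1 = 69,640 g.

69.6 kg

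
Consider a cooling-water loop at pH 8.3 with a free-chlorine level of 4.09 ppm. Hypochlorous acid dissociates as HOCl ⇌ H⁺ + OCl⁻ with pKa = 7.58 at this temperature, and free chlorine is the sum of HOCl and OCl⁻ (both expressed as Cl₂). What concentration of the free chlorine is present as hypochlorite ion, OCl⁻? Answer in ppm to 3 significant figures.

[OCl⁻]/[HOCl] = 10^(pH − pKa) = 10^(8.3 − 7.58) = 10^0.72 = 5.248.
Fraction as HOCl = 1 / (1 + 5.248) = 0.16.
OCl⁻ = (1 − 0.16) × 4.09 ppm = 3.435 ppm.

3.44 ppm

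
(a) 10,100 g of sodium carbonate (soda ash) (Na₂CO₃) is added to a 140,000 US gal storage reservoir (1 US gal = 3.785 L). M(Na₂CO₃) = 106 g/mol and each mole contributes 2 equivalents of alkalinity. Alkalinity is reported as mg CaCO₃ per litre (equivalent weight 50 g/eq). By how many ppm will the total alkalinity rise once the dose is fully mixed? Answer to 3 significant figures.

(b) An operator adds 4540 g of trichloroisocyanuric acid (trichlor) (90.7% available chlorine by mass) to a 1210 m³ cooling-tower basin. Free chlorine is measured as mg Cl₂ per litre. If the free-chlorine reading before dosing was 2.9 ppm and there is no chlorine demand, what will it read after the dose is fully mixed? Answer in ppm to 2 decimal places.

(a) Volume: 140,000 US gal × 3.785 L/gal = 529,900 L.
(a) Moles of Na₂CO₃: 10,100 g ÷ 106 g/mol = 95.28 mol → 190.6 eq of alkalinity.
(a) As CaCO₃: 190.6 eq × 50 g/eq = 9528 g.
(a) Rise: 9528 g / 529,900 L × 1000 = 17.98 mg/L.

(b) Volume: 1210 m³ = 1,210,000 L.
(b) Available chlorine delivered: 4540 g × 0.907 = 4118 g as Cl₂.
(b) Concentration rise: 4118 g / 1,210,000 L = 3.403 mg/L = 3.40 ppm.
(b) Final FC: 2.9 + 3.40 = 6.30 ppm.

(a) 18.0 ppm; (b) 6.30 ppm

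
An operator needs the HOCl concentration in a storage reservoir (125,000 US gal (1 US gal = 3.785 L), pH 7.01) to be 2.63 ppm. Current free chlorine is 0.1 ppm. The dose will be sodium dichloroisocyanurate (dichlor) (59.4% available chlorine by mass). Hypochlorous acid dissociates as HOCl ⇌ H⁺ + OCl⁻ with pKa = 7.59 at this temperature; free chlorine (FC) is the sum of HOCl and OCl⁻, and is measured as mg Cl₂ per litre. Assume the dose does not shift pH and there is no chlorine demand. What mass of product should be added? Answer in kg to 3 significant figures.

2.57 kg

Volume: 125,000 US gal × 3.785 L/gal = 473,125 L.
[OCl⁻]/[HOCl] = 10^(pH − pKa) = 10^(7.01 − 7.59) = 0.263; fraction as HOCl = 1/(1 + 0.263) = 0.7917.
Free chlorine required for 2.63 ppm HOCl: 2.63 / 0.7917 = 3.322 ppm.
FC to add: 3.322 − 0.1 = 3.222 mg/L as Cl₂.
Cl₂ equivalent: 3.222 mg/L × 473,125 L = 1524 g.
Product at 59.4% available Cl: 1524 / 0.594 = 2566 g.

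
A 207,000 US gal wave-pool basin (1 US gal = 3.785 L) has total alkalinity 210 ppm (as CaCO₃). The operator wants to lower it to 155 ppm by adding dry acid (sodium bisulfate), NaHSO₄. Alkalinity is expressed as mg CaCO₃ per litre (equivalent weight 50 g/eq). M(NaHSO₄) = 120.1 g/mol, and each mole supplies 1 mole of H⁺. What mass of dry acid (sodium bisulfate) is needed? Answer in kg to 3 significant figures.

104 kg

Volume: 207,000 US gal × 3.785 L/gal = 783,495 L.
Alkalinity to neutralize: (210 − 155) = 55 mg/L as CaCO₃ × 783,495 L = 43,090 g as CaCO₃.
Equivalents of H⁺ required: 43,090 ÷ 50 g/eq = 861.8 eq = 861.8 mol NaHSO₄.
Mass of NaHSO₄: 861.8 × 120.1 = 103,500 g.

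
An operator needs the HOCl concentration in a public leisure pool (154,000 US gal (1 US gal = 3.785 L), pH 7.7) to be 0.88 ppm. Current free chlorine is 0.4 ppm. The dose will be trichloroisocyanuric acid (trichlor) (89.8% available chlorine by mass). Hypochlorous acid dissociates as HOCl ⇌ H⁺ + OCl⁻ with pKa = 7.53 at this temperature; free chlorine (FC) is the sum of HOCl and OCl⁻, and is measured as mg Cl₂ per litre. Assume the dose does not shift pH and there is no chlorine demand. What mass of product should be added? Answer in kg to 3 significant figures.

Volume: 154,000 US gal × 3.785 L/gal = 582,890 L.
[OCl⁻]/[HOCl] = 10^(pH − pKa) = 10^(7.7 − 7.53) = 1.479; fraction as HOCl = 1/(1 + 1.479) = 0.4034.
Free chlorine required for 0.88 ppm HOCl: 0.88 / 0.4034 = 2.182 ppm.
FC to add: 2.182 − 0.4 = 1.782 mg/L as Cl₂.
Cl₂ equivalent: 1.782 mg/L × 582,890 L = 1038 g.
Product at 89.8% available Cl: 1038 / 0.898 = 1156 g.

1.16 kg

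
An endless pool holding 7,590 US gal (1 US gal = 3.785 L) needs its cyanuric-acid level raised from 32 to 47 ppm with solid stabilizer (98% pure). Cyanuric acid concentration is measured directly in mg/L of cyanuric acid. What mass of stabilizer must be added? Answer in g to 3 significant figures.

Volume: 7,590 US gal × 3.785 L/gal = 28,728 L.
CYA to add: (47 − 32) = 15 mg/L × 28,728 L = 430.9 g cyanuric acid.
At 98% purity: 430.9 / 0.98 = 439.7 g product.

440 g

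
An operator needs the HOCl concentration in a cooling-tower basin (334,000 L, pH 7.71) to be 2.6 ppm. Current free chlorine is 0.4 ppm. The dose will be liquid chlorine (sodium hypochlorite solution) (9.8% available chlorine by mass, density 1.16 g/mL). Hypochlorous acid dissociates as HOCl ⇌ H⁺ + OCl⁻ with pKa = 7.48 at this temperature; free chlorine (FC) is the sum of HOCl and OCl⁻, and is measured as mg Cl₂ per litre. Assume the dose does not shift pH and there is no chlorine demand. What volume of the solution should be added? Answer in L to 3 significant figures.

19.4 L

[OCl⁻]/[HOCl] = 10^(pH − pKa) = 10^(7.71 − 7.48) = 1.698; fraction as HOCl = 1/(1 + 1.698) = 0.3706.
Free chlorine required for 2.6 ppm HOCl: 2.6 / 0.3706 = 7.015 ppm.
FC to add: 7.015 − 0.4 = 6.615 mg/L as Cl₂.
Cl₂ equivalent: 6.615 mg/L × 334,000 L = 2210 g.
Product at 9.8% available Cl: 2210 / 0.098 = 22,550 g.
Volume: 22,550 g ÷ 1.16 g/mL = 19,440 mL.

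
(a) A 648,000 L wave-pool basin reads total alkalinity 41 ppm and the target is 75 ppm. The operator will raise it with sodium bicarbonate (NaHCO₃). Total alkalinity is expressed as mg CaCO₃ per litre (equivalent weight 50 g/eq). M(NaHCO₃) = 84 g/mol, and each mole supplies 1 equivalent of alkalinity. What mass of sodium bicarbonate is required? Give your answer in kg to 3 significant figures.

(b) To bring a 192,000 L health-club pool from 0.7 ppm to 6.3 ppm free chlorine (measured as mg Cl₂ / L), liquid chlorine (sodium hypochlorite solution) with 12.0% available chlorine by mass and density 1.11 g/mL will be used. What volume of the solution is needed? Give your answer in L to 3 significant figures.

(a) 37.0 kg; (b) 8.07 L

(a) Alkalinity to add: (75 − 41) = 34 mg/L as CaCO₃ × 648,000 L = 22,030 g as CaCO₃.
(a) Equivalents: 22,030 g ÷ 50 g/eq = 440.6 eq.
(a) NaHCO₃ supplies 1 eq per mole → 440.6 mol.
(a) Mass: 440.6 mol × 84 g/mol = 37,010 g.

(b) Chlorine deficit: 6.3 − 0.7 = 5.6 ppm = 5.6 mg/L as Cl₂.
(b) Cl₂ equivalent needed: 5.6 mg/L × 192,000 L = 1,075,000 mg = 1075 g.
(b) Product at 12.0% available chlorine: 1075 / 0.12 = 8960 g.
(b) Volume at density 1.11 g/mL: 8960 g ÷ 1.11 g/mL = 8072 mL.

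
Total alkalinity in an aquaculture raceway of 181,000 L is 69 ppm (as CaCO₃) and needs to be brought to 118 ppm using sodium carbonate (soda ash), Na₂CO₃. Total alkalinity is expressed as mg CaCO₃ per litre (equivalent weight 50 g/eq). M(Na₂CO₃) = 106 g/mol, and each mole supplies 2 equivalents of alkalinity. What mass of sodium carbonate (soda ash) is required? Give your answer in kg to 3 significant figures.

9.40 kg

Alkalinity to add: (118 − 69) = 49 mg/L as CaCO₃ × 181,000 L = 8869 g as CaCO₃.
Equivalents: 8869 g ÷ 50 g/eq = 177.4 eq.
Each mole of Na₂CO₃ supplies 2 eq, so 177.4 / 2 = 88.69 mol.
Mass: 88.69 mol × 106 g/mol = 9401 g.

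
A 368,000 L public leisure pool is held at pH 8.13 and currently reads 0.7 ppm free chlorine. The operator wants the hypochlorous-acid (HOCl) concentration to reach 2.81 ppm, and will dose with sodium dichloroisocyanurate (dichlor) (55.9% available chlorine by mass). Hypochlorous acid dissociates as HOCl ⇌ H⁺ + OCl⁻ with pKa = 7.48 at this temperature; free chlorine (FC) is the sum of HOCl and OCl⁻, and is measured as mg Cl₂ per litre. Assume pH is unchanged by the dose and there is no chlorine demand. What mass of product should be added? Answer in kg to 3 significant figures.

9.65 kg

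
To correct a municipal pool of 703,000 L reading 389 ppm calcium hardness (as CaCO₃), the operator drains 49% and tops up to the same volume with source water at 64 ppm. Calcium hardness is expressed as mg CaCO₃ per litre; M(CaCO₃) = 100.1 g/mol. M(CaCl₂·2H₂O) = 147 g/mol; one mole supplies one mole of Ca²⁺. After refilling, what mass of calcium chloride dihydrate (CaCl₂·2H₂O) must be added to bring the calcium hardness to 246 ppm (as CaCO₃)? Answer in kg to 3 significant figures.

After draining 49% and refilling: 389 × 0.51 + 64 × 0.49 = 229.75 ppm.
Deficit to target: 246 − 229.75 = 16.25 mg/L.
As CaCO₃: 16.25 mg/L × 703,000 L = 11,420 g; ÷ 100.1 = 114.1 mol Ca²⁺.
Mass: 114.1 × 147 = 16,780 g.

16.8 kg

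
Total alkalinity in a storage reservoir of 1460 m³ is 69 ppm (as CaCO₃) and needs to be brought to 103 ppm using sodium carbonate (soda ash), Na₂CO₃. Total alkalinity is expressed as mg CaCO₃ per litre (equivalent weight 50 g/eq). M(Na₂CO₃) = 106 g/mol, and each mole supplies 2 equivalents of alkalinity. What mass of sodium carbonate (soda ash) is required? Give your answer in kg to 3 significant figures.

Volume: 1460 m³ = 1,460,000 L.
Alkalinity to add: (103 − 69) = 34 mg/L as CaCO₃ × 1,460,000 L = 49,640 g as CaCO₃.
Equivalents: 49,640 g ÷ 50 g/eq = 992.8 eq.
Each mole of Na₂CO₃ supplies 2 eq, so 992.8 / 2 = 496.4 mol.
Mass: 496.4 mol × 106 g/mol = 52,620 g.

52.6 kg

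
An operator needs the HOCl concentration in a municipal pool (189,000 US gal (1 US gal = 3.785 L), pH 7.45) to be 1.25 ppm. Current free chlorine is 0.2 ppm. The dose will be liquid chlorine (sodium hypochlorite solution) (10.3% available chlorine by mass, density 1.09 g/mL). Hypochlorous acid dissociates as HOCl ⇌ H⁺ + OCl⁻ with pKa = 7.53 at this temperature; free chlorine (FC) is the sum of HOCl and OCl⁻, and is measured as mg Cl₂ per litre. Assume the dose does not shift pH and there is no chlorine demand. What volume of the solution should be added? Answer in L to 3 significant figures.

13.3 L

Volume: 189,000 US gal × 3.785 L/gal = 715,365 L.
[OCl⁻]/[HOCl] = 10^(pH − pKa) = 10^(7.45 − 7.53) = 0.8318; fraction as HOCl = 1/(1 + 0.8318) = 0.5459.
Free chlorine required for 1.25 ppm HOCl: 1.25 / 0.5459 = 2.29 ppm.
FC to add: 2.29 − 0.2 = 2.09 mg/L as Cl₂.
Cl₂ equivalent: 2.09 mg/L × 715,365 L = 1495 g.
Product at 10.3% available Cl: 1495 / 0.103 = 14,510 g.
Volume: 14,510 g ÷ 1.09 g/mL = 13,320 mL.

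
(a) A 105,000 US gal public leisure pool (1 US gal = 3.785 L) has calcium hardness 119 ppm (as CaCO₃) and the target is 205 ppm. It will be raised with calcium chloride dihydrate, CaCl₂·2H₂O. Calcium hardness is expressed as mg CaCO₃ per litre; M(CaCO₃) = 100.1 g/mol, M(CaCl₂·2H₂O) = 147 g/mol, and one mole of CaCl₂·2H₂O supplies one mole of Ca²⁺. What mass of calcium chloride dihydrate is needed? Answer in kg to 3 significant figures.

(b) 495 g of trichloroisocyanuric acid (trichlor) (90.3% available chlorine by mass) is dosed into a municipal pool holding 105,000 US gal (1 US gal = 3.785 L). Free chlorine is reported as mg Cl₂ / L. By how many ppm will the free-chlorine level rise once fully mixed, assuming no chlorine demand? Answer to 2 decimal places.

(a) Volume: 105,000 US gal × 3.785 L/gal = 397,425 L.
(a) Hardness to add: (205 − 119) = 86 mg/L as CaCO₃ × 397,425 L = 34,180 g as CaCO₃.
(a) Moles of Ca²⁺ (1 mol Ca²⁺ ≡ 1 mol CaCO₃): 34,180 / 100.1 g/mol = 341.4 mol.
(a) Mass of CaCl₂·2H₂O: 341.4 × 147 = 50,190 g.

(b) Volume: 105,000 US gal × 3.785 L/gal = 397,425 L.
(b) Available chlorine delivered: 495 g × 0.903 = 447 g as Cl₂.
(b) Concentration rise: 447 g / 397,425 L = 1.125 mg/L = 1.12 ppm.

(a) 50.2 kg; (b) 1.12 ppm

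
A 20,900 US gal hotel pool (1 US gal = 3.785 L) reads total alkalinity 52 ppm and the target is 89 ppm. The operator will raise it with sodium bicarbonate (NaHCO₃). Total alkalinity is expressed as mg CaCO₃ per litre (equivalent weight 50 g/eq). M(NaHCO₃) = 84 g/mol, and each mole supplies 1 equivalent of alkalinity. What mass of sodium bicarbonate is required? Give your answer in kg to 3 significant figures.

Volume: 20,900 US gal × 3.785 L/gal = 79,106 L.
Alkalinity to add: (89 − 52) = 37 mg/L as CaCO₃ × 79,106 L = 2927 g as CaCO₃.
Equivalents: 2927 g ÷ 50 g/eq = 58.54 eq.
NaHCO₃ supplies 1 eq per mole → 58.54 mol.
Mass: 58.54 mol × 84 g/mol = 4917 g.

4.92 kg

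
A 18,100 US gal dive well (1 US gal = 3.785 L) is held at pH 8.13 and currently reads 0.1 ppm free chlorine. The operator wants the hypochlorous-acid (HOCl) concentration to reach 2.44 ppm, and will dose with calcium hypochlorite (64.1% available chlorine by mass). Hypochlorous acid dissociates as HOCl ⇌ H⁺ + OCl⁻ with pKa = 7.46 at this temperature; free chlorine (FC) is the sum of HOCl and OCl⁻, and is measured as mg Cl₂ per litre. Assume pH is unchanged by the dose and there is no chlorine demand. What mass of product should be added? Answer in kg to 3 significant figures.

Volume: 18,100 US gal × 3.785 L/gal = 68,508 L.
[OCl⁻]/[HOCl] = 10^(pH − pKa) = 10^(8.13 − 7.46) = 4.677; fraction as HOCl = 1/(1 + 4.677) = 0.1761.
Free chlorine required for 2.44 ppm HOCl: 2.44 / 0.1761 = 13.85 ppm.
FC to add: 13.85 − 0.1 = 13.75 mg/L as Cl₂.
Cl₂ equivalent: 13.75 mg/L × 68,508 L = 942.2 g.
Product at 64.1% available Cl: 942.2 / 0.641 = 1470 g.

1.47 kg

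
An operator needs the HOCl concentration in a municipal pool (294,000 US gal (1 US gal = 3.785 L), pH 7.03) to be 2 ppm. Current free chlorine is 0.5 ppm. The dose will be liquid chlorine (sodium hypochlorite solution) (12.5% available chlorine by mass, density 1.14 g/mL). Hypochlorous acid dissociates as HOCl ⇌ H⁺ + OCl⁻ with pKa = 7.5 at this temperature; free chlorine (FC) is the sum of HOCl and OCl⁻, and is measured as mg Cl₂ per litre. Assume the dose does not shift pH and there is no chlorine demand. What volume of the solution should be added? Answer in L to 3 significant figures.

Volume: 294,000 US gal × 3.785 L/gal = 1,112,790 L.
[OCl⁻]/[HOCl] = 10^(pH − pKa) = 10^(7.03 − 7.5) = 0.3388; fraction as HOCl = 1/(1 + 0.3388) = 0.7469.
Free chlorine required for 2 ppm HOCl: 2 / 0.7469 = 2.678 ppm.
FC to add: 2.678 − 0.5 = 2.178 mg/L as Cl₂.
Cl₂ equivalent: 2.178 mg/L × 1,112,790 L = 2423 g.
Product at 12.5% available Cl: 2423 / 0.125 = 19,390 g.
Volume: 19,390 g ÷ 1.14 g/mL = 17,010 mL.

17.0 L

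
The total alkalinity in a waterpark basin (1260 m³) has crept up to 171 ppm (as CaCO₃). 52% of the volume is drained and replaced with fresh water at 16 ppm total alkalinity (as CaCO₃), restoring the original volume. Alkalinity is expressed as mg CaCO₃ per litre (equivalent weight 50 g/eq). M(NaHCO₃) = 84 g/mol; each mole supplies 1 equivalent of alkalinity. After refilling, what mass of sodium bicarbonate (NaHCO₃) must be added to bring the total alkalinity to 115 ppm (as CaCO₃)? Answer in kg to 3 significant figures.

52.1 kg

Volume: 1260 m³ = 1,260,000 L.
After draining 52% and refilling: 171 × 0.48 + 16 × 0.52 = 90.4 ppm.
Deficit to target: 115 − 90.4 = 24.6 mg/L.
As CaCO₃: 24.6 mg/L × 1,260,000 L = 31,000 g; ÷ 50 g/eq ÷ 1 = 619.9 mol NaHCO₃.
Mass: 619.9 × 84 = 52,070 g.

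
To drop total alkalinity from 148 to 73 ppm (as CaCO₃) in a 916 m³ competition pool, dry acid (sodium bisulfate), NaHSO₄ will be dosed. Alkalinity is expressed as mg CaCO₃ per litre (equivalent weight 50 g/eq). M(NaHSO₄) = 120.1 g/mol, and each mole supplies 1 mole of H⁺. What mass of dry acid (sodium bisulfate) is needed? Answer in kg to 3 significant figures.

165 kg

Volume: 916 m³ = 916,000 L.
Alkalinity to neutralize: (148 − 73) = 75 mg/L as CaCO₃ × 916,000 L = 68,700 g as CaCO₃.
Equivalents of H⁺ required: 68,700 ÷ 50 g/eq = 1374 eq = 1374 mol NaHSO₄.
Mass of NaHSO₄: 1374 × 120.1 = 165,000 g.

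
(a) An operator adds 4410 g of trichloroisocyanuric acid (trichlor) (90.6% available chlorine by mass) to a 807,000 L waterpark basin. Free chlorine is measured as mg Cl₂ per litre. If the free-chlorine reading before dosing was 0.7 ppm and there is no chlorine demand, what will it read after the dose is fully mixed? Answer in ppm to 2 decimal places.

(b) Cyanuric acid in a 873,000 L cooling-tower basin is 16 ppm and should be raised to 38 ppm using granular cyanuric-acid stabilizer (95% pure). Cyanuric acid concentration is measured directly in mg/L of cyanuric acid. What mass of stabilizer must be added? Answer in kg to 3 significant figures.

(a) 5.65 ppm; (b) 20.2 kg

(a) Available chlorine delivered: 4410 g × 0.906 = 3995 g as Cl₂.
(a) Concentration rise: 3995 g / 807,000 L = 4.951 mg/L = 4.95 ppm.
(a) Final FC: 0.7 + 4.95 = 5.65 ppm.

(b) CYA to add: (38 − 16) = 22 mg/L × 873,000 L = 19,210 g cyanuric acid.
(b) At 95% purity: 19,210 / 0.95 = 20,220 g product.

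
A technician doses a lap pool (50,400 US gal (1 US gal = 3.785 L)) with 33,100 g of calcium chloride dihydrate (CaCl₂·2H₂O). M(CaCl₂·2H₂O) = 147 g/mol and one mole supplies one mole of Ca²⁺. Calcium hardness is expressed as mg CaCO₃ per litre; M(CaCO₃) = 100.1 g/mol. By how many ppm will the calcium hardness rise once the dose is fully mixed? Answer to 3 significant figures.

Volume: 50,400 US gal × 3.785 L/gal = 190,764 L.
Moles of Ca²⁺: 33,100 g ÷ 147 g/mol = 225.2 mol.
As CaCO₃: 225.2 mol × 100.1 g/mol = 22,540 g.
Rise: 22,540 g / 190,764 L × 1000 = 118.2 mg/L.

118 ppm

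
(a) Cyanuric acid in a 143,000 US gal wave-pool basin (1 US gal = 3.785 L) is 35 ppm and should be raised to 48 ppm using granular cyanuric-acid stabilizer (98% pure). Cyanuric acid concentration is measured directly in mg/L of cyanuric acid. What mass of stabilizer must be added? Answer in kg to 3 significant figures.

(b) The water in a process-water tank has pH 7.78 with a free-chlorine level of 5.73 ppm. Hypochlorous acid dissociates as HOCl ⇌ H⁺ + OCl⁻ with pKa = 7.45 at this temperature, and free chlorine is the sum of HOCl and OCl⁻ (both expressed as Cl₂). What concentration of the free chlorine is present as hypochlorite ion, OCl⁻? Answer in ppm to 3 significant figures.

(a) 7.18 kg; (b) 3.90 ppm

(a) Volume: 143,000 US gal × 3.785 L/gal = 541,255 L.
(a) CYA to add: (48 − 35) = 13 mg/L × 541,255 L = 7036 g cyanuric acid.
(a) At 98% purity: 7036 / 0.98 = 7180 g product.

(b) [OCl⁻]/[HOCl] = 10^(pH − pKa) = 10^(7.78 − 7.45) = 10^0.33 = 2.138.
(b) Fraction as HOCl = 1 / (1 + 2.138) = 0.3187.
(b) OCl⁻ = (1 − 0.3187) × 5.73 ppm = 3.904 ppm.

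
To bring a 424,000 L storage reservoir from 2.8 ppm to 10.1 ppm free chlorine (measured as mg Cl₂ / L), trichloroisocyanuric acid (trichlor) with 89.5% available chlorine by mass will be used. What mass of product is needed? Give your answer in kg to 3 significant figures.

3.46 kg

Chlorine deficit: 10.1 − 2.8 = 7.3 ppm = 7.3 mg/L as Cl₂.
Cl₂ equivalent needed: 7.3 mg/L × 424,000 L = 3,095,000 mg = 3095 g.
Product at 89.5% available chlorine: 3095 / 0.895 = 3458 g.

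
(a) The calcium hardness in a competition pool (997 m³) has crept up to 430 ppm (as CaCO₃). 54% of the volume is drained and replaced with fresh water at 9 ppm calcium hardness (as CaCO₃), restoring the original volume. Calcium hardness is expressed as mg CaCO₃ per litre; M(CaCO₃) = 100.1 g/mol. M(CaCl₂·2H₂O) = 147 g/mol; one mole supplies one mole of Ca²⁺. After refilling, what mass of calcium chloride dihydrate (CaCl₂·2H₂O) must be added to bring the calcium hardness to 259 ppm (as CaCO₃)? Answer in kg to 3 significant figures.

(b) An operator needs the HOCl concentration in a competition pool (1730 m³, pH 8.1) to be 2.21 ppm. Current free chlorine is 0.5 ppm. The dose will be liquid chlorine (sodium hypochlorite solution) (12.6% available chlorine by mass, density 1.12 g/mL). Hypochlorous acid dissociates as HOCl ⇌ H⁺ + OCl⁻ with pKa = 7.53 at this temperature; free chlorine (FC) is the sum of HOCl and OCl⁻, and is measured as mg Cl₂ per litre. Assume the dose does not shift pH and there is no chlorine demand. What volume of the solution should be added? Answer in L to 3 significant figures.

(a) 82.5 kg; (b) 122 L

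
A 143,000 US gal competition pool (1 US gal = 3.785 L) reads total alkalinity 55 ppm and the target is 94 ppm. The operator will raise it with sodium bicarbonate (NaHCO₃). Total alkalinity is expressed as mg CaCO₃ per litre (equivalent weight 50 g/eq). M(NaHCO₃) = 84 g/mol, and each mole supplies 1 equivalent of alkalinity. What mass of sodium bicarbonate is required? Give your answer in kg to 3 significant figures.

35.5 kg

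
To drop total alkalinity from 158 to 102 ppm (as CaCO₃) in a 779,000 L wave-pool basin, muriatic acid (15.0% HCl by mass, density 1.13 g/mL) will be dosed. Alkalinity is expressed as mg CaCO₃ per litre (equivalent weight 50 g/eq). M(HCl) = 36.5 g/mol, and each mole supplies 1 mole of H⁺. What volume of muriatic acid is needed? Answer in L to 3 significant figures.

Alkalinity to neutralize: (158 − 102) = 56 mg/L as CaCO₃ × 779,000 L = 43,620 g as CaCO₃.
Equivalents of H⁺ required: 43,620 ÷ 50 g/eq = 872.5 eq = 872.5 mol HCl.
Mass of HCl: 872.5 × 36.5 = 31,850 g.
Mass of 15.0% solution: 31,850 / 0.15 = 212,300 g.
Volume: 212,300 g ÷ 1.13 g/mL = 187,900 mL.

188 L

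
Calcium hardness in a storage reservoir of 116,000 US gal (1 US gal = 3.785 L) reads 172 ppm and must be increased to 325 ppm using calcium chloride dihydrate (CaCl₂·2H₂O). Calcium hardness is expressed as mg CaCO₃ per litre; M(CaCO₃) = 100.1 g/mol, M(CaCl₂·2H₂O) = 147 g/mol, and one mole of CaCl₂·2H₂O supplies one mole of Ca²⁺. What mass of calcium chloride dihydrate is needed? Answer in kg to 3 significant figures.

Volume: 116,000 US gal × 3.785 L/gal = 439,060 L.
Hardness to add: (325 − 172) = 153 mg/L as CaCO₃ × 439,060 L = 67,180 g as CaCO₃.
Moles of Ca²⁺ (1 mol Ca²⁺ ≡ 1 mol CaCO₃): 67,180 / 100.1 g/mol = 671.1 mol.
Mass of CaCl₂·2H₂O: 671.1 × 147 = 98,650 g.

98.7 kg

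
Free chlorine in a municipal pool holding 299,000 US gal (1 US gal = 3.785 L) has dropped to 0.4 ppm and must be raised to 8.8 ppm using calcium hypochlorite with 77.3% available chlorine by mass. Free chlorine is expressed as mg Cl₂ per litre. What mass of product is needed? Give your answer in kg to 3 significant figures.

Volume: 299,000 US gal × 3.785 L/gal = 1,131,715 L.
Chlorine deficit: 8.8 − 0.4 = 8.4 ppm = 8.4 mg/L as Cl₂.
Cl₂ equivalent needed: 8.4 mg/L × 1,131,715 L = 9,506,000 mg = 9506 g.
Product at 77.3% available chlorine: 9506 / 0.773 = 12,300 g.

12.3 kg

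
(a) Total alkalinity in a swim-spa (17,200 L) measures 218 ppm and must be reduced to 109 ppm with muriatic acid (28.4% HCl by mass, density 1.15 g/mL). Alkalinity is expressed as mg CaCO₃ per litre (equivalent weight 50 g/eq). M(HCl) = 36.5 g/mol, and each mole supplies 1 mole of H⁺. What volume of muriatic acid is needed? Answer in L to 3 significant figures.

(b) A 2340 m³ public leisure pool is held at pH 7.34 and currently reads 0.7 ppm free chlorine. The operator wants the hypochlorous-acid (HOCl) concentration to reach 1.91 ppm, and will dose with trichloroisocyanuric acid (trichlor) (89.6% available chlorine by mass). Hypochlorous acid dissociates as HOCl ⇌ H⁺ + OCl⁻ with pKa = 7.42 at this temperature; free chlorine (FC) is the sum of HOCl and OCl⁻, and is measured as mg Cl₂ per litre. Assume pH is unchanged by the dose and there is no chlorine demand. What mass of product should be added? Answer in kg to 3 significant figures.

(a) Alkalinity to neutralize: (218 − 109) = 109 mg/L as CaCO₃ × 17,200 L = 1875 g as CaCO₃.
(a) Equivalents of H⁺ required: 1875 ÷ 50 g/eq = 37.5 eq = 37.5 mol HCl.
(a) Mass of HCl: 37.5 × 36.5 = 1369 g.
(a) Mass of 28.4% solution: 1369 / 0.284 = 4819 g.
(a) Volume: 4819 g ÷ 1.15 g/mL = 4190 mL.

(b) Volume: 2340 m³ = 2,340,000 L.
(b) [OCl⁻]/[HOCl] = 10^(pH − pKa) = 10^(7.34 − 7.42) = 0.8318; fraction as HOCl = 1/(1 + 0.8318) = 0.5459.
(b) Free chlorine required for 1.91 ppm HOCl: 1.91 / 0.5459 = 3.499 ppm.
(b) FC to add: 3.499 − 0.7 = 2.799 mg/L as Cl₂.
(b) Cl₂ equivalent: 2.799 mg/L × 2,340,000 L = 6549 g.
(b) Product at 89.6% available Cl: 6549 / 0.896 = 7309 g.

(a) 4.19 L; (b) 7.31 kg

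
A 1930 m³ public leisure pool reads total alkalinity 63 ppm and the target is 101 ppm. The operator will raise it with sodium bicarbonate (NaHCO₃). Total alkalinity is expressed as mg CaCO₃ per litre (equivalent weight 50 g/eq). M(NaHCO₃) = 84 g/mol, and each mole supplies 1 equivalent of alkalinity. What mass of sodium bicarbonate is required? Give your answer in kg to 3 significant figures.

Volume: 1930 m³ = 1,930,000 L.
Alkalinity to add: (101 − 63) = 38 mg/L as CaCO₃ × 1,930,000 L = 73,340 g as CaCO₃.
Equivalents: 73,340 g ÷ 50 g/eq = 1467 eq.
NaHCO₃ supplies 1 eq per mole → 1467 mol.
Mass: 1467 mol × 84 g/mol = 123,200 g.

123 kg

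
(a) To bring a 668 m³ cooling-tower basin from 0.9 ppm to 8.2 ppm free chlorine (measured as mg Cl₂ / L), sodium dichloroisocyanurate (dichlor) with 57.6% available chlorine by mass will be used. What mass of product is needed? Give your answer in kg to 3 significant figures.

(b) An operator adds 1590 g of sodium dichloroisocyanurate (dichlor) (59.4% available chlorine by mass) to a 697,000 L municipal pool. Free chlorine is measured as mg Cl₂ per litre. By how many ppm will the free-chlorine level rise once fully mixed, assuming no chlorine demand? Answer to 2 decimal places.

(a) Volume: 668 m³ = 668,000 L.
(a) Chlorine deficit: 8.2 − 0.9 = 7.3 ppm = 7.3 mg/L as Cl₂.
(a) Cl₂ equivalent needed: 7.3 mg/L × 668,000 L = 4,876,000 mg = 4876 g.
(a) Product at 57.6% available chlorine: 4876 / 0.576 = 8466 g.

(b) Available chlorine delivered: 1590 g × 0.594 = 944.5 g as Cl₂.
(b) Concentration rise: 944.5 g / 697,000 L = 1.355 mg/L = 1.36 ppm.

(a) 8.47 kg; (b) 1.36 ppm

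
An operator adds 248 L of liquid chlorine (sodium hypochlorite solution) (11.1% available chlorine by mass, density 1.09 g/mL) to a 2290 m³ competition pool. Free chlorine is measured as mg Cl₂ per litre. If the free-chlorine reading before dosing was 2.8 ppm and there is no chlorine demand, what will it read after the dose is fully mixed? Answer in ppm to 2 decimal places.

Volume: 2290 m³ = 2,290,000 L.
Mass of solution: 248 L × 1000 mL/L × 1.09 g/mL = 270,300 g.
Available chlorine delivered: 270,300 g × 0.111 = 30,010 g as Cl₂.
Concentration rise: 30,010 g / 2,290,000 L = 13.1 mg/L = 13.10 ppm.
Final FC: 2.8 + 13.10 = 15.90 ppm.

15.90 ppm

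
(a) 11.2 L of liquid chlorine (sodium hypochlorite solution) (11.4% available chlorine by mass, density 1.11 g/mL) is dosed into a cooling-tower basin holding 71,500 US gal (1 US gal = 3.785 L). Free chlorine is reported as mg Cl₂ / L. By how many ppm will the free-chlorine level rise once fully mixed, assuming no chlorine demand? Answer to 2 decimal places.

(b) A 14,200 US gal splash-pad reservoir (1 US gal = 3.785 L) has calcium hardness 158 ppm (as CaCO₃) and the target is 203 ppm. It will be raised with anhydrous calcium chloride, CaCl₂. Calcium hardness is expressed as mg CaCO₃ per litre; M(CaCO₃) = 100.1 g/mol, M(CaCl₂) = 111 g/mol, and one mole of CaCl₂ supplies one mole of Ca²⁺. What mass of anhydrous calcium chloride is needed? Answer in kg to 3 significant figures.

(a) Volume: 71,500 US gal × 3.785 L/gal = 270,628 L.
(a) Mass of solution: 11.2 L × 1000 mL/L × 1.11 g/mL = 12,430 g.
(a) Available chlorine delivered: 12,430 g × 0.114 = 1417 g as Cl₂.
(a) Concentration rise: 1417 g / 270,628 L = 5.237 mg/L = 5.24 ppm.

(b) Volume: 14,200 US gal × 3.785 L/gal = 53,747 L.
(b) Hardness to add: (203 − 158) = 45 mg/L as CaCO₃ × 53,747 L = 2419 g as CaCO₃.
(b) Moles of Ca²⁺ (1 mol Ca²⁺ ≡ 1 mol CaCO₃): 2419 / 100.1 g/mol = 24.16 mol.
(b) Mass of CaCl₂: 24.16 × 111 = 2682 g.

(a) 5.24 ppm; (b) 2.68 kg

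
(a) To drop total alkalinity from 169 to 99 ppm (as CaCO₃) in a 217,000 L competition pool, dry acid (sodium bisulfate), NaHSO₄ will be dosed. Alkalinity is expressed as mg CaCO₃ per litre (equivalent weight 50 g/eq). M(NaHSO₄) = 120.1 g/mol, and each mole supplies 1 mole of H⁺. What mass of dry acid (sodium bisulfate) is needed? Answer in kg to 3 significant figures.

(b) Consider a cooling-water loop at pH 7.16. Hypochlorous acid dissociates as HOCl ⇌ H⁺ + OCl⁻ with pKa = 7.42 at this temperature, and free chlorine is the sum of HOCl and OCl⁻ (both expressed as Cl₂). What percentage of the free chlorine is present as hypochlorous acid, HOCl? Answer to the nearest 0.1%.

(a) Alkalinity to neutralize: (169 − 99) = 70 mg/L as CaCO₃ × 217,000 L = 15,190 g as CaCO₃.
(a) Equivalents of H⁺ required: 15,190 ÷ 50 g/eq = 303.8 eq = 303.8 mol NaHSO₄.
(a) Mass of NaHSO₄: 303.8 × 120.1 = 36,490 g.

(b) [OCl⁻]/[HOCl] = 10^(pH − pKa) = 10^(7.16 − 7.42) = 10^-0.26 = 0.5495.
(b) Fraction as HOCl = 1 / (1 + 0.5495) = 0.6454.

(a) 36.5 kg; (b) 64.5%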